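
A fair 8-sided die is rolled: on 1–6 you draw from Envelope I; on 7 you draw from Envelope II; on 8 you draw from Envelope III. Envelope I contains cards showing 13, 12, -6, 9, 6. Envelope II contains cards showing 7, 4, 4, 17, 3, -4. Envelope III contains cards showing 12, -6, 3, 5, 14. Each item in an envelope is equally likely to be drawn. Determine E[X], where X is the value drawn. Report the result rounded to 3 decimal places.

E[X | Envelope I] = (13 + 12 − 6 + 9 + 6)/5 = 34/5
E[X | Envelope II] = (7 + 4 + 4 + 17 + 3 − 4)/6 = 31/6
E[X | Envelope III] = (12 − 6 + 3 + 5 + 14)/5 = 28/5
E[X] = (3/4)·34/5 + (1/8)·31/6 + (1/8)·28/5 = 1547/240 ≈ 6.446

6.446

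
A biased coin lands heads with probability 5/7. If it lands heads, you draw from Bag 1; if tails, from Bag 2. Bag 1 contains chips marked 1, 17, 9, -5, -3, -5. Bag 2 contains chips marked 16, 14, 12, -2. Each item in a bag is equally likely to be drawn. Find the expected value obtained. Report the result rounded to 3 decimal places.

4.524

E[X | Bag 1] = (1 + 17 + 9 − 5 − 3 − 5)/6 = 7/3
E[X | Bag 2] = (16 + 14 + 12 − 2)/4 = 10
E[X] = (5/7)·7/3 + (2/7)·10 = 95/21 ≈ 4.524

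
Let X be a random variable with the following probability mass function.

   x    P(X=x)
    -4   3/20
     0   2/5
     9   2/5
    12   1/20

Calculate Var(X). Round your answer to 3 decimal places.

E[X] = (3/20)·(-4) + (2/5)·0 + (2/5)·9 + (1/20)·12 = 18/5
E[X²] = (3/20)·16 + (2/5)·0 + (2/5)·81 + (1/20)·144 = 42
Var(X) = 42 − (18/5)² = 726/25 ≈ 29.040

29.040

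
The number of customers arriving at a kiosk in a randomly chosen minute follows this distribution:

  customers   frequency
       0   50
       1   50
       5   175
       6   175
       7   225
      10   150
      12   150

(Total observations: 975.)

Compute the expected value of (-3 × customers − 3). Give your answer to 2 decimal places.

Total = 975, so P(customers=0) = 50/975, etc.
E[-3x-3] = (2/39)·(-3) + (2/39)·(-6) + (7/39)·(-18) + (7/39)·(-21) + (3/13)·(-24) + (2/13)·(-33) + (2/13)·(-39)
     = -313/13 ≈ -24.08

-24.08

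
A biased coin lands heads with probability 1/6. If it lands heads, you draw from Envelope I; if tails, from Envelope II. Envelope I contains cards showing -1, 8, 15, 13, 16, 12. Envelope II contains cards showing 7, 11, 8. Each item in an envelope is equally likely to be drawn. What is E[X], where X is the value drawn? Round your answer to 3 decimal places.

8.972

E[X | Envelope I] = (-1 + 8 + 15 + 13 + 16 + 12)/6 = 21/2
E[X | Envelope II] = (7 + 11 + 8)/3 = 26/3
E[X] = (1/6)·21/2 + (5/6)·26/3 = 323/36 ≈ 8.972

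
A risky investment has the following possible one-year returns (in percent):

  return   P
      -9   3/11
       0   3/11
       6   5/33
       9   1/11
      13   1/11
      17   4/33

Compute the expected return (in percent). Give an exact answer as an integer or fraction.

83/33

E[X] = (3/11)·(-9) + (3/11)·0 + (5/33)·6 + (1/11)·9 + (1/11)·13 + (4/33)·17
     = 83/33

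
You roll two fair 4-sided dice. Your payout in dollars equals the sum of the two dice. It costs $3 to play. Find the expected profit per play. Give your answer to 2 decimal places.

$2.00

Distribution of the sum of the two dice: 2 w.p. 1/16, 3 w.p. 1/8, 4 w.p. 3/16, 5 w.p. 1/4, 6 w.p. 3/16, 7 w.p. 1/8, …
E[payout] = (1/16)·2 + (1/8)·3 + (3/16)·4 + (1/4)·5 + (3/16)·6 + (1/8)·7 + (1/16)·8 = 5
Expected profit = 5 − 3 = 2 ≈ $2.00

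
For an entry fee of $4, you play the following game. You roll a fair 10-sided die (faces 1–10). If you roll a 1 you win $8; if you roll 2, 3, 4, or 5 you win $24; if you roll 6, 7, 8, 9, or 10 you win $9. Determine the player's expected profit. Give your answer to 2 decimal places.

E[payout] = (1/10)·8 + (1/2)·9 + (2/5)·24 = 149/10
Expected profit = 149/10 − 4 = 109/10 ≈ $10.90

$10.90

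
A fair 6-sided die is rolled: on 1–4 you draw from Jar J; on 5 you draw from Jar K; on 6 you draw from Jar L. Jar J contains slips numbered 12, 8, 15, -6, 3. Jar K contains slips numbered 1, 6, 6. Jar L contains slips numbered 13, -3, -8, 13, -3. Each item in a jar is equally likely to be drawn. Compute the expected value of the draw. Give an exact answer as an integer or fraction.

E[X | Jar J] = (12 + 8 + 15 − 6 + 3)/5 = 32/5
E[X | Jar K] = (1 + 6 + 6)/3 = 13/3
E[X | Jar L] = (13 − 3 − 8 + 13 − 3)/5 = 12/5
E[X] = (2/3)·32/5 + (1/6)·13/3 + (1/6)·12/5 = 97/18

97/18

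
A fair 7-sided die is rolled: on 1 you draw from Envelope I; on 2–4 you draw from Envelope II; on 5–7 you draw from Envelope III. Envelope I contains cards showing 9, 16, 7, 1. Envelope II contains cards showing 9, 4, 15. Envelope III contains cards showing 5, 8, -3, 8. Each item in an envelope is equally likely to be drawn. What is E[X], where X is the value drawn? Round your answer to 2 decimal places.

7.11

E[X | Envelope I] = (9 + 16 + 7 + 1)/4 = 33/4
E[X | Envelope II] = (9 + 4 + 15)/3 = 28/3
E[X | Envelope III] = (5 + 8 − 3 + 8)/4 = 9/2
E[X] = (1/7)·33/4 + (3/7)·28/3 + (3/7)·9/2 = 199/28 ≈ 7.11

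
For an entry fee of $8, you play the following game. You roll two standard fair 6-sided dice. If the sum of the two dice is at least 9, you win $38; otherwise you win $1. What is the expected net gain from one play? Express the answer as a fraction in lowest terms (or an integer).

E[payout] = (13/18)·1 + (5/18)·38 = 203/18
Expected profit = 203/18 − 8 = 59/18

59/18 dollars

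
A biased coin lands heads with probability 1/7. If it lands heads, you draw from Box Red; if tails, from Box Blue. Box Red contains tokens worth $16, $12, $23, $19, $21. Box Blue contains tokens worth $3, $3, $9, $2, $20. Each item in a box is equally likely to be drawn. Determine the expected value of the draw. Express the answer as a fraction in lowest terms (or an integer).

E[X | Box Red] = (16 + 12 + 23 + 19 + 21)/5 = 91/5
E[X | Box Blue] = (3 + 3 + 9 + 2 + 20)/5 = 37/5
E[X] = (1/7)·91/5 + (6/7)·37/5 = 313/35

313/35 dollars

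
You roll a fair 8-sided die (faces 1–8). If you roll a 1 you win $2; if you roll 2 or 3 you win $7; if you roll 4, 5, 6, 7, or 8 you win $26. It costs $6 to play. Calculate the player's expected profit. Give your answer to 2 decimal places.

E[payout] = (1/8)·2 + (1/4)·7 + (5/8)·26 = 73/4
Expected profit = 73/4 − 6 = 49/4 ≈ $12.25

$12.25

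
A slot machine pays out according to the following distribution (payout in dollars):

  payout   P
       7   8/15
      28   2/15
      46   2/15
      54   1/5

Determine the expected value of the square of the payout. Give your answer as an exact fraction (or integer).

E[X²] = (8/15)·49 + (2/15)·784 + (2/15)·2116 + (1/5)·2916
     = 996

996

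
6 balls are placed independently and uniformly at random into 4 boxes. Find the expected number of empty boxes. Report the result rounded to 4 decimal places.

Let Xⱼ=1 if box j is empty. P(Xⱼ=1) = ((4-1)/4)^6 = 729/4096.
By linearity, E[#empty] = 4·729/4096 = 729/1024.
≈ 0.7119

0.7119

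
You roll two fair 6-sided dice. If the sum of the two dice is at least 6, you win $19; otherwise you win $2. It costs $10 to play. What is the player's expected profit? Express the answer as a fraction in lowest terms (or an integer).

E[payout] = (5/18)·2 + (13/18)·19 = 257/18
Expected profit = 257/18 − 10 = 77/18

77/18 dollars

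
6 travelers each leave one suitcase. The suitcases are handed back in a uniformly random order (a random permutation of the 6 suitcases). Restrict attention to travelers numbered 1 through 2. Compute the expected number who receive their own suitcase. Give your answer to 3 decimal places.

Let Xᵢ = 1 if person i gets their own suitcase. For each i, P(Xᵢ=1) = 1/6.
By linearity of expectation, E[X₁+…+X_2] = 2·(1/6) = 1/3.
≈ 0.333

0.333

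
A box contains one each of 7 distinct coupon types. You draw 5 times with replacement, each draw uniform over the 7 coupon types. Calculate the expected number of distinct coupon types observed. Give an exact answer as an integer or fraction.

9031/2401

Let Xⱼ=1 if type j appears at least once. P(Xⱼ=1) = 1 − ((7−1)/7)^5 = 9031/16807.
E[#distinct] = 7·9031/16807 = 9031/2401.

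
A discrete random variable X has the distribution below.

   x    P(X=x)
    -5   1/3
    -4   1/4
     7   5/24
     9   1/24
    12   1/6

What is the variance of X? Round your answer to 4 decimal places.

48.5556

E[X] = (1/3)·(-5) + (1/4)·(-4) + (5/24)·7 + (1/24)·9 + (1/6)·12 = 7/6
E[X²] = (1/3)·25 + (1/4)·16 + (5/24)·49 + (1/24)·81 + (1/6)·144 = 599/12
Var(X) = 599/12 − (7/6)² = 437/9 ≈ 48.5556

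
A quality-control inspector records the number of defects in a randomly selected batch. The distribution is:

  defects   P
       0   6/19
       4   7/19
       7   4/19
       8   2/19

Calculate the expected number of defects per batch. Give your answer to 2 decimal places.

E[X] = (6/19)·0 + (7/19)·4 + (4/19)·7 + (2/19)·8
     = 72/19 ≈ 3.79

3.79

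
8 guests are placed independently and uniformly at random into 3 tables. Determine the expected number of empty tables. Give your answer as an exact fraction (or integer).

256/2187

Let Xⱼ=1 if table j is empty. P(Xⱼ=1) = ((3-1)/3)^8 = 256/6561.
By linearity, E[#empty] = 3·256/6561 = 256/2187.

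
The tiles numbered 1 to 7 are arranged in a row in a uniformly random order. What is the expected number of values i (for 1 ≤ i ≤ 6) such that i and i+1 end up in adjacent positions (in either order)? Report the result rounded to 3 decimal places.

1.714

For each i ∈ {1,…,6}, let Xᵢ = 1 if i and i+1 are adjacent. P(Xᵢ=1) = 2·(7−1)!/7! = 2/7.
By linearity, E[ΣXᵢ] = (6)·(2/7) = 12/7.
≈ 1.714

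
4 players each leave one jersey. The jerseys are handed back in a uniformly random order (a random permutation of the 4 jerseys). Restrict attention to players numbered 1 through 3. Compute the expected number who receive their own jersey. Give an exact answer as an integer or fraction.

Let Xᵢ = 1 if person i gets their own jersey. For each i, P(Xᵢ=1) = 1/4.
By linearity of expectation, E[X₁+…+X_3] = 3·(1/4) = 3/4.

3/4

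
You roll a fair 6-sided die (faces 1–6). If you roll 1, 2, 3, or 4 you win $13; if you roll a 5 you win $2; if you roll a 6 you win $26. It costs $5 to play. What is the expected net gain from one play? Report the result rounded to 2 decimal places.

E[payout] = (1/6)·2 + (2/3)·13 + (1/6)·26 = 40/3
Expected profit = 40/3 − 5 = 25/3 ≈ $8.33

$8.33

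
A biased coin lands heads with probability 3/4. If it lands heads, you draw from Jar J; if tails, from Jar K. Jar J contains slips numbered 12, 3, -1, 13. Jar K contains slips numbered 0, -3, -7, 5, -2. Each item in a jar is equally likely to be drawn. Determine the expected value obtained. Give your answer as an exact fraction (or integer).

377/80

E[X | Jar J] = (12 + 3 − 1 + 13)/4 = 27/4
E[X | Jar K] = (0 − 3 − 7 + 5 − 2)/5 = -7/5
E[X] = (3/4)·27/4 + (1/4)·(-7/5) = 377/80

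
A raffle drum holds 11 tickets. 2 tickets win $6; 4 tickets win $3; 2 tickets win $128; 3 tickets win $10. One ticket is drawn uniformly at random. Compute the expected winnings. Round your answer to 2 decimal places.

$28.18

E[payout] = (2/11)·6 + (4/11)·3 + (2/11)·128 + (3/11)·10 = 310/11
≈ $28.18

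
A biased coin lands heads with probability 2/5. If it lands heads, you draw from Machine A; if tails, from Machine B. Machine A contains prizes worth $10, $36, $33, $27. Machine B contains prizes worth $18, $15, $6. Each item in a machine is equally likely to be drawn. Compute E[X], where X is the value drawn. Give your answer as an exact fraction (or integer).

E[X | Machine A] = (10 + 36 + 33 + 27)/4 = 53/2
E[X | Machine B] = (18 + 15 + 6)/3 = 13
E[X] = (2/5)·53/2 + (3/5)·13 = 92/5

92/5 dollars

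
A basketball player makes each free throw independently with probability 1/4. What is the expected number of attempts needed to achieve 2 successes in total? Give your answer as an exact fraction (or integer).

By linearity (sum of 2 independent geometric waits), E[trials] = 2/p = 2/(1/4) = 8.

8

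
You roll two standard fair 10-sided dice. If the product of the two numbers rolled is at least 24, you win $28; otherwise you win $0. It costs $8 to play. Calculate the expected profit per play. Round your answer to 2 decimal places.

$6.56

E[payout] = (12/25)·0 + (13/25)·28 = 364/25
Expected profit = 364/25 − 8 = 164/25 ≈ $6.56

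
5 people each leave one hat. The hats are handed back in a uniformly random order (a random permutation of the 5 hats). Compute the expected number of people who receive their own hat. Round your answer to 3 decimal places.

Let Xᵢ = 1 if person i gets their own hat. For each i, P(Xᵢ=1) = 1/5.
By linearity of expectation, E[X₁+…+X_5] = 5·(1/5) = 1.
≈ 1.000

1.000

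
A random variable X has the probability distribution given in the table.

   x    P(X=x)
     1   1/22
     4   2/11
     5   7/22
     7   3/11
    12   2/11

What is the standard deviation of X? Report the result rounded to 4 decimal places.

2.9654

E[X] = 71/11, E[X²] = 555/11
Var(X) = E[X²] − (E[X])² = 555/11 − 5041/121 = 1064/121
SD(X) = √(1064/121) ≈ 2.9654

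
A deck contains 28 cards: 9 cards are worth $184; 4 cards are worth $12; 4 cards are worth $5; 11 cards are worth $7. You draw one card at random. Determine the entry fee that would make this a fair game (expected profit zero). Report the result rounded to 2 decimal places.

E[payout] = (9/28)·184 + (4/28)·12 + (4/28)·5 + (11/28)·7 = 1801/28
Fair fee = E[payout] = 1801/28 ≈ $64.32

$64.32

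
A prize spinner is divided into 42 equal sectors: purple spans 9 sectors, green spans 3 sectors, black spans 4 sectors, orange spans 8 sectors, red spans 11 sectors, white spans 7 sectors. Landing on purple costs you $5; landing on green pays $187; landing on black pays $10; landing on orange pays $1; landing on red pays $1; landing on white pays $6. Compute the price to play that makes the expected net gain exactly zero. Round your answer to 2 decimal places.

E[payout] = (9/42)·(-5) + (3/42)·187 + (4/42)·10 + (8/42)·1 + (11/42)·1 + (7/42)·6 = 617/42
Fair fee = E[payout] = 617/42 ≈ $14.69

$14.69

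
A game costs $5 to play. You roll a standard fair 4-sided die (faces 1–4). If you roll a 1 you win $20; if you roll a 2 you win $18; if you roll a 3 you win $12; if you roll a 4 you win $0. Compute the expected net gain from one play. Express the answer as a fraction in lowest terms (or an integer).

E[payout] = (1/4)·0 + (1/4)·12 + (1/4)·18 + (1/4)·20 = 25/2
Expected profit = 25/2 − 5 = 15/2

15/2 dollars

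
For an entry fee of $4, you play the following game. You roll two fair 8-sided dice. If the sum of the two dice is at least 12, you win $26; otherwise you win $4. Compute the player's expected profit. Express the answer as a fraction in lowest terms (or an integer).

165/32 dollars

E[payout] = (49/64)·4 + (15/64)·26 = 293/32
Expected profit = 293/32 − 4 = 165/32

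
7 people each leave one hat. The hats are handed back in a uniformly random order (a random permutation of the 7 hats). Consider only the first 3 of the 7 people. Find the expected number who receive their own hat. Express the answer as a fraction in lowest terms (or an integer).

3/7

Let Xᵢ = 1 if person i gets their own hat. For each i, P(Xᵢ=1) = 1/7.
By linearity of expectation, E[X₁+…+X_3] = 3·(1/7) = 3/7.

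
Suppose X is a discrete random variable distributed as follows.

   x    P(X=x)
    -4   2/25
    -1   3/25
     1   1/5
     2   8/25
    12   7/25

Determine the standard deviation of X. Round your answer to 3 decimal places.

5.391

E[X] = 94/25, E[X²] = 216/5
Var(X) = E[X²] − (E[X])² = 216/5 − 8836/625 = 18164/625
SD(X) = √(18164/625) ≈ 5.391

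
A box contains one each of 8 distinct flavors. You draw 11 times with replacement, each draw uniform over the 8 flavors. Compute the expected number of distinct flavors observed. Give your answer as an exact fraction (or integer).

6612607849/1073741824

Let Xⱼ=1 if type j appears at least once. P(Xⱼ=1) = 1 − ((8−1)/8)^11 = 6612607849/8589934592.
E[#distinct] = 8·6612607849/8589934592 = 6612607849/1073741824.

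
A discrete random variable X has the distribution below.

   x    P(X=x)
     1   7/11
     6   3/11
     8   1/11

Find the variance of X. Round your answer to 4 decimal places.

7.2727

E[X] = (7/11)·1 + (3/11)·6 + (1/11)·8 = 3
E[X²] = (7/11)·1 + (3/11)·36 + (1/11)·64 = 179/11
Var(X) = 179/11 − (3)² = 80/11 ≈ 7.2727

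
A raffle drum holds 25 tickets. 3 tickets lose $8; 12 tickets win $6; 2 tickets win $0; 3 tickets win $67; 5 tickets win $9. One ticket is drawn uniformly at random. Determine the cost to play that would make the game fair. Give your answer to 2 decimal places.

$11.76

E[payout] = (3/25)·(-8) + (12/25)·6 + (2/25)·0 + (3/25)·67 + (5/25)·9 = 294/25
Fair fee = E[payout] = 294/25 ≈ $11.76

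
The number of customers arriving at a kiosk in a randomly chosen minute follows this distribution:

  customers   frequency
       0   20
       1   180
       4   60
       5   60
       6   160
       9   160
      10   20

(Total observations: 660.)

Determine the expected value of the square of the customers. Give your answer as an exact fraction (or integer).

Total = 660, so P(customers=0) = 20/660, etc.
E[X²] = (1/33)·0 + (3/11)·1 + (1/11)·16 + (1/11)·25 + (8/33)·36 + (8/33)·81 + (1/33)·100
     = 1168/33

1168/33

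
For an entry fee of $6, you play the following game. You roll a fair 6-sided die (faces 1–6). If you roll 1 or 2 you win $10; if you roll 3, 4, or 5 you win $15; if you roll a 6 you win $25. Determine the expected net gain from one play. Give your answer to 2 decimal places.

$9.00

E[payout] = (1/3)·10 + (1/2)·15 + (1/6)·25 = 15
Expected profit = 15 − 6 = 9 ≈ $9.00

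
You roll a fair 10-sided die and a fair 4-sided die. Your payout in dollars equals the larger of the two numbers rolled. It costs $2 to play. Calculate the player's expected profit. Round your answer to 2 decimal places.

$3.75

Distribution of the larger of the two numbers rolled: 1 w.p. 1/40, 2 w.p. 3/40, 3 w.p. 1/8, 4 w.p. 7/40, 5 w.p. 1/10, 6 w.p. 1/10, …
E[payout] = (1/40)·1 + (3/40)·2 + (1/8)·3 + (7/40)·4 + (1/10)·5 + (1/10)·6 + (1/10)·7 + (1/10)·8 + (1/10)·9 + (1/10)·10 = 23/4
Expected profit = 23/4 − 2 = 15/4 ≈ $3.75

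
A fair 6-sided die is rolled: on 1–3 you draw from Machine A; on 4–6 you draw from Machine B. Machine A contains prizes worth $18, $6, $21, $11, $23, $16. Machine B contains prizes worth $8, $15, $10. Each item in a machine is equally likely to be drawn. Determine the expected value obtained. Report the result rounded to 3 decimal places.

$13.417

E[X | Machine A] = (18 + 6 + 21 + 11 + 23 + 16)/6 = 95/6
E[X | Machine B] = (8 + 15 + 10)/3 = 11
E[X] = (1/2)·95/6 + (1/2)·11 = 161/12 ≈ 13.417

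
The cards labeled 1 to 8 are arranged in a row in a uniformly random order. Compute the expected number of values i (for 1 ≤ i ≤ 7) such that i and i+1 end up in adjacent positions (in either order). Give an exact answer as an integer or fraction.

For each i ∈ {1,…,7}, let Xᵢ = 1 if i and i+1 are adjacent. P(Xᵢ=1) = 2·(8−1)!/8! = 2/8.
By linearity, E[ΣXᵢ] = (7)·(2/8) = 7/4.

7/4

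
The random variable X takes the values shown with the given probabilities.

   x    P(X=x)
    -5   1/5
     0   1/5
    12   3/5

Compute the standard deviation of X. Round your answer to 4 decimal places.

E[X] = 31/5, E[X²] = 457/5
Var(X) = E[X²] − (E[X])² = 457/5 − 961/25 = 1324/25
SD(X) = √(1324/25) ≈ 7.2774

7.2774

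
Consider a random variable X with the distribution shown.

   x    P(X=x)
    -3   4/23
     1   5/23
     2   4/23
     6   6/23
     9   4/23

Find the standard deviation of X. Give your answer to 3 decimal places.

E[X] = 73/23, E[X²] = 597/23
Var(X) = E[X²] − (E[X])² = 597/23 − 5329/529 = 8402/529
SD(X) = √(8402/529) ≈ 3.985

3.985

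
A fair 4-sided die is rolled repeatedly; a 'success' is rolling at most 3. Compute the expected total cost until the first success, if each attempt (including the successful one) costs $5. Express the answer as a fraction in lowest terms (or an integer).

E[#attempts] = 1/p = 4/3; E[cost] = 5·4/3 = 20/3.

20/3 dollars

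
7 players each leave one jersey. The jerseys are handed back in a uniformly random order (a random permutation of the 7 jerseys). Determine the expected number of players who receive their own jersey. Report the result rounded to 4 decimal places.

1.0000

Let Xᵢ = 1 if person i gets their own jersey. For each i, P(Xᵢ=1) = 1/7.
By linearity of expectation, E[X₁+…+X_7] = 7·(1/7) = 1.
≈ 1.0000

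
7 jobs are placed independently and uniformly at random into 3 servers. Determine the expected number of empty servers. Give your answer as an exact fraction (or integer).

Let Xⱼ=1 if server j is empty. P(Xⱼ=1) = ((3-1)/3)^7 = 128/2187.
By linearity, E[#empty] = 3·128/2187 = 128/729.

128/729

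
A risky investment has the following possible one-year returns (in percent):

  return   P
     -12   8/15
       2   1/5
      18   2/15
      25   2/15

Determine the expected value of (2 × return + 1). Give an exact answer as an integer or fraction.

7/15

E[2x+1] = (8/15)·(-23) + (1/5)·5 + (2/15)·37 + (2/15)·51
     = 7/15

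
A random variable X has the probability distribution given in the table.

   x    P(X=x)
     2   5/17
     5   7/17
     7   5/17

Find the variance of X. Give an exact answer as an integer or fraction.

E[X] = (5/17)·2 + (7/17)·5 + (5/17)·7 = 80/17
E[X²] = (5/17)·4 + (7/17)·25 + (5/17)·49 = 440/17
Var(X) = 440/17 − (80/17)² = 1080/289

1080/289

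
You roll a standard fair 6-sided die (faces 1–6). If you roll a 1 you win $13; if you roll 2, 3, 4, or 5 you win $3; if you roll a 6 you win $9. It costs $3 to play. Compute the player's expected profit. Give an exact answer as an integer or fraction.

E[payout] = (2/3)·3 + (1/6)·9 + (1/6)·13 = 17/3
Expected profit = 17/3 − 3 = 8/3

8/3 dollars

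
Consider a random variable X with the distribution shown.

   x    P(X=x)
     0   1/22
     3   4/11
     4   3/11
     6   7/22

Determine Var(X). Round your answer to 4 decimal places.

2.3554

E[X] = (1/22)·0 + (4/11)·3 + (3/11)·4 + (7/22)·6 = 45/11
E[X²] = (1/22)·0 + (4/11)·9 + (3/11)·16 + (7/22)·36 = 210/11
Var(X) = 210/11 − (45/11)² = 285/121 ≈ 2.3554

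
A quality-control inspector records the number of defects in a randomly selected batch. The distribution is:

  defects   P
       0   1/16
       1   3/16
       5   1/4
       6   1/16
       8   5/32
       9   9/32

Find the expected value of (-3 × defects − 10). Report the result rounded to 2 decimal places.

-26.78

E[-3x-10] = (1/16)·(-10) + (3/16)·(-13) + (1/4)·(-25) + (1/16)·(-28) + (5/32)·(-34) + (9/32)·(-37)
     = -857/32 ≈ -26.78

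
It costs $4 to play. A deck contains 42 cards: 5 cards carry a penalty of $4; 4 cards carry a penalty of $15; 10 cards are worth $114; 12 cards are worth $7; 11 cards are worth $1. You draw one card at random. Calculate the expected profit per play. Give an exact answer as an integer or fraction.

E[payout] = (5/42)·(-4) + (4/42)·(-15) + (10/42)·114 + (12/42)·7 + (11/42)·1 = 55/2
Expected profit = 55/2 − 4 = 47/2

47/2 dollars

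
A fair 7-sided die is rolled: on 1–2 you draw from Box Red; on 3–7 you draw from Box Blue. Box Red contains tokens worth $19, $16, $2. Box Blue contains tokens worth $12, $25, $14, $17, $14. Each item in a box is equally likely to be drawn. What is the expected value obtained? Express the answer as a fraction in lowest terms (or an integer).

320/21 dollars

E[X | Box Red] = (19 + 16 + 2)/3 = 37/3
E[X | Box Blue] = (12 + 25 + 14 + 17 + 14)/5 = 82/5
E[X] = (2/7)·37/3 + (5/7)·82/5 = 320/21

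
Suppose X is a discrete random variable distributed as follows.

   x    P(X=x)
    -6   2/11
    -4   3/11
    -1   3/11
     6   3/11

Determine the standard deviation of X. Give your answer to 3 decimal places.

E[X] = -9/11, E[X²] = 21
Var(X) = E[X²] − (E[X])² = 21 − 81/121 = 2460/121
SD(X) = √(2460/121) ≈ 4.509

4.509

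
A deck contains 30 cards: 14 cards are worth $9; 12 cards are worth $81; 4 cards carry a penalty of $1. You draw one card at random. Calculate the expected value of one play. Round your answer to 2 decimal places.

E[payout] = (14/30)·9 + (12/30)·81 + (4/30)·(-1) = 547/15
≈ $36.47

$36.47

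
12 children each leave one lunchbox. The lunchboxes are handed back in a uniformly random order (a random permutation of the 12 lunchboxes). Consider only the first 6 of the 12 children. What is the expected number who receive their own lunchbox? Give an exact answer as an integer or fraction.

1/2

Let Xᵢ = 1 if person i gets their own lunchbox. For each i, P(Xᵢ=1) = 1/12.
By linearity of expectation, E[X₁+…+X_6] = 6·(1/12) = 1/2.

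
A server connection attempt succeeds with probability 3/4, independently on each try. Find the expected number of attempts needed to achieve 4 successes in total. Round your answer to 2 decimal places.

5.33

By linearity (sum of 4 independent geometric waits), E[trials] = 4/p = 4/(3/4) = 16/3.
≈ 5.33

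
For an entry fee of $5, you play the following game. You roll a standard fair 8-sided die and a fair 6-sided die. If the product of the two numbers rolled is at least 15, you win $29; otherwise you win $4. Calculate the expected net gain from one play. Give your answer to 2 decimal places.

E[payout] = (13/24)·4 + (11/24)·29 = 371/24
Expected profit = 371/24 − 5 = 251/24 ≈ $10.46

$10.46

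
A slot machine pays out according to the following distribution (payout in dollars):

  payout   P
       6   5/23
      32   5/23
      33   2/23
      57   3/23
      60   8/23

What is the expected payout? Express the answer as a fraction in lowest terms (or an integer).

E[X] = (5/23)·6 + (5/23)·32 + (2/23)·33 + (3/23)·57 + (8/23)·60
     = 907/23

907/23 dollars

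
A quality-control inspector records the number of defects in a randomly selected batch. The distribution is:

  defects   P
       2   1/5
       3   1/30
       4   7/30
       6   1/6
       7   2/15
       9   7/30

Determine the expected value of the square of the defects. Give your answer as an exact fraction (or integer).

E[X²] = (1/5)·4 + (1/30)·9 + (7/30)·16 + (1/6)·36 + (2/15)·49 + (7/30)·81
     = 544/15

544/15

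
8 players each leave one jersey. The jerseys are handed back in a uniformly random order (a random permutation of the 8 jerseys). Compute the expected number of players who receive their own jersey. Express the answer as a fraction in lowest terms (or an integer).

1

Let Xᵢ = 1 if person i gets their own jersey. For each i, P(Xᵢ=1) = 1/8.
By linearity of expectation, E[X₁+…+X_8] = 8·(1/8) = 1.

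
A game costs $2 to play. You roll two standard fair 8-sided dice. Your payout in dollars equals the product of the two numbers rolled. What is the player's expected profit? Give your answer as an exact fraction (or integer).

73/4 dollars

Distribution of the product of the two numbers rolled: 1 w.p. 1/64, 2 w.p. 1/32, 3 w.p. 1/32, 4 w.p. 3/64, 5 w.p. 1/32, 6 w.p. 1/16, …
E[payout] = (1/64)·1 + (1/32)·2 + (1/32)·3 + (3/64)·4 + (1/32)·5 + (1/16)·6 + (1/32)·7 + (1/16)·8 + (1/64)·9 + (1/32)·10 + (1/16)·12 + (1/32)·14 + (1/32)·15 + (3/64)·16 + (1/32)·18 + (1/32)·20 + (1/32)·21 + (1/16)·24 + (1/64)·25 + (1/32)·28 + (1/32)·30 + (1/32)·32 + (1/32)·35 + (1/64)·36 + (1/32)·40 + (1/32)·42 + (1/32)·48 + (1/64)·49 + (1/32)·56 + (1/64)·64 = 81/4
Expected profit = 81/4 − 2 = 73/4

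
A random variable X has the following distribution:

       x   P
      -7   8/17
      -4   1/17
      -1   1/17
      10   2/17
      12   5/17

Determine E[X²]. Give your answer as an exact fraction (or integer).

E[X²] = (8/17)·49 + (1/17)·16 + (1/17)·1 + (2/17)·100 + (5/17)·144
     = 1329/17

1329/17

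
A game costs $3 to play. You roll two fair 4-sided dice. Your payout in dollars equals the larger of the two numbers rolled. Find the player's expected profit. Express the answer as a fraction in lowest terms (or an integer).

Distribution of the larger of the two numbers rolled: 1 w.p. 1/16, 2 w.p. 3/16, 3 w.p. 5/16, 4 w.p. 7/16
E[payout] = (1/16)·1 + (3/16)·2 + (5/16)·3 + (7/16)·4 = 25/8
Expected profit = 25/8 − 3 = 1/8

1/8 dollars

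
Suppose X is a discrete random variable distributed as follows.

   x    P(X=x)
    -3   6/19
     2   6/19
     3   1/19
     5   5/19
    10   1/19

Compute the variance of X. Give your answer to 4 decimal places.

E[X] = (6/19)·(-3) + (6/19)·2 + (1/19)·3 + (5/19)·5 + (1/19)·10 = 32/19
E[X²] = (6/19)·9 + (6/19)·4 + (1/19)·9 + (5/19)·25 + (1/19)·100 = 312/19
Var(X) = 312/19 − (32/19)² = 4904/361 ≈ 13.5845

13.5845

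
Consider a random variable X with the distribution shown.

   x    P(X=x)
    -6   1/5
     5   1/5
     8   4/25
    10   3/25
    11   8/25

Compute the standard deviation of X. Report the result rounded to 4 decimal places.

6.2865

E[X] = 29/5, E[X²] = 1829/25
Var(X) = E[X²] − (E[X])² = 1829/25 − 841/25 = 988/25
SD(X) = √(988/25) ≈ 6.2865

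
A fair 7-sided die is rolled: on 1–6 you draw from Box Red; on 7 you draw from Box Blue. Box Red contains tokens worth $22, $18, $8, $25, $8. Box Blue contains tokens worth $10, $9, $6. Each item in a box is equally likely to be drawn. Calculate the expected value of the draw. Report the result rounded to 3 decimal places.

E[X | Box Red] = (22 + 18 + 8 + 25 + 8)/5 = 81/5
E[X | Box Blue] = (10 + 9 + 6)/3 = 25/3
E[X] = (6/7)·81/5 + (1/7)·25/3 = 1583/105 ≈ 15.076

$15.076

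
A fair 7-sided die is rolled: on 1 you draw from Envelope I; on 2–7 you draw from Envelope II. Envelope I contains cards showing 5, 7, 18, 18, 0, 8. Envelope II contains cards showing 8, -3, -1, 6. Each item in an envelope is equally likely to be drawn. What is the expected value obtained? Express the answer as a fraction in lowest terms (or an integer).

73/21

E[X | Envelope I] = (5 + 7 + 18 + 18 + 0 + 8)/6 = 28/3
E[X | Envelope II] = (8 − 3 − 1 + 6)/4 = 5/2
E[X] = (1/7)·28/3 + (6/7)·5/2 = 73/21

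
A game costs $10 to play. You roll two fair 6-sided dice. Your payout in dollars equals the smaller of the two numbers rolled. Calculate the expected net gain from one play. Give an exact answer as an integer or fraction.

-269/36 dollars

Distribution of the smaller of the two numbers rolled: 1 w.p. 11/36, 2 w.p. 1/4, 3 w.p. 7/36, 4 w.p. 5/36, 5 w.p. 1/12, 6 w.p. 1/36
E[payout] = (11/36)·1 + (1/4)·2 + (7/36)·3 + (5/36)·4 + (1/12)·5 + (1/36)·6 = 91/36
Expected profit = 91/36 − 10 = -269/36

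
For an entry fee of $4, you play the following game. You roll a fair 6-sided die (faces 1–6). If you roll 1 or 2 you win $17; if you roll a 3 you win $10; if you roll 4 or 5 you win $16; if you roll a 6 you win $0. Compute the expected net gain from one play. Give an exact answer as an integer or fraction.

26/3 dollars

E[payout] = (1/6)·0 + (1/6)·10 + (1/3)·16 + (1/3)·17 = 38/3
Expected profit = 38/3 − 4 = 26/3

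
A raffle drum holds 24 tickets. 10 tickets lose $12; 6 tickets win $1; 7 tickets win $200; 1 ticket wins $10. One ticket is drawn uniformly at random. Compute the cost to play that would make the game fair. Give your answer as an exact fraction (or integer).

$54

E[payout] = (10/24)·(-12) + (6/24)·1 + (7/24)·200 + (1/24)·10 = 54
Fair fee = E[payout] = 54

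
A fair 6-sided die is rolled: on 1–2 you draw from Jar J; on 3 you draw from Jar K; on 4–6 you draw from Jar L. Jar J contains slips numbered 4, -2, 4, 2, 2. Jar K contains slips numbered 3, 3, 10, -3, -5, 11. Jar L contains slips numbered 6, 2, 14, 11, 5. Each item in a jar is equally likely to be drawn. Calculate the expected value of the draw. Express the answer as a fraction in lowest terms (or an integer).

899/180

E[X | Jar J] = (4 − 2 + 4 + 2 + 2)/5 = 2
E[X | Jar K] = (3 + 3 + 10 − 3 − 5 + 11)/6 = 19/6
E[X | Jar L] = (6 + 2 + 14 + 11 + 5)/5 = 38/5
E[X] = (1/3)·2 + (1/6)·19/6 + (1/2)·38/5 = 899/180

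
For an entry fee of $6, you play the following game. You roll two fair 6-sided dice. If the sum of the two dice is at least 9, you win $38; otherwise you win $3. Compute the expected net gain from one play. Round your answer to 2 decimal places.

$6.72

E[payout] = (13/18)·3 + (5/18)·38 = 229/18
Expected profit = 229/18 − 6 = 121/18 ≈ $6.72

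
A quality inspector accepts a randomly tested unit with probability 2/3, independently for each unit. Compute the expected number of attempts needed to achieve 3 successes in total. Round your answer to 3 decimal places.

By linearity (sum of 3 independent geometric waits), E[trials] = 3/p = 3/(2/3) = 9/2.
≈ 4.500

4.500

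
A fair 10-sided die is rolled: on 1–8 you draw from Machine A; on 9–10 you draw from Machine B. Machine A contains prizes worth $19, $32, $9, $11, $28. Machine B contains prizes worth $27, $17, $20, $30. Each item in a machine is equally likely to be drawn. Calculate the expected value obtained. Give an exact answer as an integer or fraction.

1027/50 dollars

E[X | Machine A] = (19 + 32 + 9 + 11 + 28)/5 = 99/5
E[X | Machine B] = (27 + 17 + 20 + 30)/4 = 47/2
E[X] = (4/5)·99/5 + (1/5)·47/2 = 1027/50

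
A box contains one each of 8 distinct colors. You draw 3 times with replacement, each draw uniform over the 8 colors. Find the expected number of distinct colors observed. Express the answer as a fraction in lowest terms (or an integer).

Let Xⱼ=1 if type j appears at least once. P(Xⱼ=1) = 1 − ((8−1)/8)^3 = 169/512.
E[#distinct] = 8·169/512 = 169/64.

169/64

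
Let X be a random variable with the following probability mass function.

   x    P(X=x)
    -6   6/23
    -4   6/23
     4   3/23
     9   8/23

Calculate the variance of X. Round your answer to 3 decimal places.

E[X] = (6/23)·(-6) + (6/23)·(-4) + (3/23)·4 + (8/23)·9 = 24/23
E[X²] = (6/23)·36 + (6/23)·16 + (3/23)·16 + (8/23)·81 = 1008/23
Var(X) = 1008/23 − (24/23)² = 22608/529 ≈ 42.737

42.737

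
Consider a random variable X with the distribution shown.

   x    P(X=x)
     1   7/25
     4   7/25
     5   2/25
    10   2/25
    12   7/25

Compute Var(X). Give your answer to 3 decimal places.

19.558

E[X] = (7/25)·1 + (7/25)·4 + (2/25)·5 + (2/25)·10 + (7/25)·12 = 149/25
E[X²] = (7/25)·1 + (7/25)·16 + (2/25)·25 + (2/25)·100 + (7/25)·144 = 1377/25
Var(X) = 1377/25 − (149/25)² = 12224/625 ≈ 19.558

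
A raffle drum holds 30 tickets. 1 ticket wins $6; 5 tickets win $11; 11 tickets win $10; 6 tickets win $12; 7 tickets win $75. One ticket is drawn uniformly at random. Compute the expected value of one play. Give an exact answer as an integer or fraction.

128/5 dollars

E[payout] = (1/30)·6 + (5/30)·11 + (11/30)·10 + (6/30)·12 + (7/30)·75 = 128/5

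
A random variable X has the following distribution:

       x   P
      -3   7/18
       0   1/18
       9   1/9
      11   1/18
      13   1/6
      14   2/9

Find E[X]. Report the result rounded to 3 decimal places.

E[X] = (7/18)·(-3) + (1/18)·0 + (1/9)·9 + (1/18)·11 + (1/6)·13 + (2/9)·14
     = 103/18 ≈ 5.722

5.722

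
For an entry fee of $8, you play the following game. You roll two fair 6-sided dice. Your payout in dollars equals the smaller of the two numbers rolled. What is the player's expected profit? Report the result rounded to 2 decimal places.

Distribution of the smaller of the two numbers rolled: 1 w.p. 11/36, 2 w.p. 1/4, 3 w.p. 7/36, 4 w.p. 5/36, 5 w.p. 1/12, 6 w.p. 1/36
E[payout] = (11/36)·1 + (1/4)·2 + (7/36)·3 + (5/36)·4 + (1/12)·5 + (1/36)·6 = 91/36
Expected profit = 91/36 − 8 = -197/36 ≈ -$5.47

-$5.47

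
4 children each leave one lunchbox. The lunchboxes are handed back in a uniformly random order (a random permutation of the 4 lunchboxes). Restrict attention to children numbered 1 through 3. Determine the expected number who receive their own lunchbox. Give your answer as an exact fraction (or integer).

Let Xᵢ = 1 if person i gets their own lunchbox. For each i, P(Xᵢ=1) = 1/4.
By linearity of expectation, E[X₁+…+X_3] = 3·(1/4) = 3/4.

3/4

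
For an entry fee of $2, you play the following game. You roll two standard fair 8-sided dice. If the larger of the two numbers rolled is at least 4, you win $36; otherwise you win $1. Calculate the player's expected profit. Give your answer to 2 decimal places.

$29.08

E[payout] = (9/64)·1 + (55/64)·36 = 1989/64
Expected profit = 1989/64 − 2 = 1861/64 ≈ $29.08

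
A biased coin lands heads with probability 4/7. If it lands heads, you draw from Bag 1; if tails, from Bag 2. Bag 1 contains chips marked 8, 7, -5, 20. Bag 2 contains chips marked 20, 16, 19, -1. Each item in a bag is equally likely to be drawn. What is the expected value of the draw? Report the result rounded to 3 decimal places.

10.071

E[X | Bag 1] = (8 + 7 − 5 + 20)/4 = 15/2
E[X | Bag 2] = (20 + 16 + 19 − 1)/4 = 27/2
E[X] = (4/7)·15/2 + (3/7)·27/2 = 141/14 ≈ 10.071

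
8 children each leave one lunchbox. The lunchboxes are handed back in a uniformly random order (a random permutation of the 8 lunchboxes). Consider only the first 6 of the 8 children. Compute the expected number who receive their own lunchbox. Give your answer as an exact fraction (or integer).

Let Xᵢ = 1 if person i gets their own lunchbox. For each i, P(Xᵢ=1) = 1/8.
By linearity of expectation, E[X₁+…+X_6] = 6·(1/8) = 3/4.

3/4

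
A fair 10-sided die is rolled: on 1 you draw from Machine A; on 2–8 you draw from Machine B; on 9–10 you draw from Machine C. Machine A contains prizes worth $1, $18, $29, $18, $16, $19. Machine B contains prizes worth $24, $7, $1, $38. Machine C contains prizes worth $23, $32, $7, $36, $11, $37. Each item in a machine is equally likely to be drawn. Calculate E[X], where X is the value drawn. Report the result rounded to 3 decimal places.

E[X | Machine A] = (1 + 18 + 29 + 18 + 16 + 19)/6 = 101/6
E[X | Machine B] = (24 + 7 + 1 + 38)/4 = 35/2
E[X | Machine C] = (23 + 32 + 7 + 36 + 11 + 37)/6 = 73/3
E[X] = (1/10)·101/6 + (7/10)·35/2 + (1/5)·73/3 = 94/5 ≈ 18.800

$18.800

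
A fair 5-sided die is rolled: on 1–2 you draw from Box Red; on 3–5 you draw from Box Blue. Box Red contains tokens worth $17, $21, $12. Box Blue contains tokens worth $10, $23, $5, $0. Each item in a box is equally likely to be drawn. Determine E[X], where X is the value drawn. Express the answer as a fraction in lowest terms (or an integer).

E[X | Box Red] = (17 + 21 + 12)/3 = 50/3
E[X | Box Blue] = (10 + 23 + 5 + 0)/4 = 19/2
E[X] = (2/5)·50/3 + (3/5)·19/2 = 371/30

371/30 dollars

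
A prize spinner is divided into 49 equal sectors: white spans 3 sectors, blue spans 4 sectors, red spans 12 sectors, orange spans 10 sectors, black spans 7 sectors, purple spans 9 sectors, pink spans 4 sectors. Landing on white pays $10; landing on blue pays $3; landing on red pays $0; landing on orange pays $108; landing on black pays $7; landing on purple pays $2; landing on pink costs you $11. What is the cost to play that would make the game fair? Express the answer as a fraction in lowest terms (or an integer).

1145/49 dollars

E[payout] = (3/49)·10 + (4/49)·3 + (12/49)·0 + (10/49)·108 + (7/49)·7 + (9/49)·2 + (4/49)·(-11) = 1145/49
Fair fee = E[payout] = 1145/49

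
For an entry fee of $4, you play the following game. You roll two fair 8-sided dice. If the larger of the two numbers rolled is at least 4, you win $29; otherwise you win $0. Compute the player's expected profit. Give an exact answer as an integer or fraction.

E[payout] = (9/64)·0 + (55/64)·29 = 1595/64
Expected profit = 1595/64 − 4 = 1339/64

1339/64 dollars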